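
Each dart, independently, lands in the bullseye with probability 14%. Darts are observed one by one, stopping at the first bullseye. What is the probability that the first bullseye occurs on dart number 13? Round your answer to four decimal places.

Geometric (trials to first success), p = 0.14.
P(Y = 13) = (1−p)^12 · p = 0.16367 · 0.14 = 0.022914

0.0229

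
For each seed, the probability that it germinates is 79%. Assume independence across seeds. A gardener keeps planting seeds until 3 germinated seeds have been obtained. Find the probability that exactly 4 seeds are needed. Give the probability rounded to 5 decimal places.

Y = trial on which the third success occurs; negative binomial, r=3, p=0.79.
P(Y=4) = C(3,2) · p^3 · (1−p)^1
= 3 · 0.49304 · 0.21 = 0.3106146

0.31061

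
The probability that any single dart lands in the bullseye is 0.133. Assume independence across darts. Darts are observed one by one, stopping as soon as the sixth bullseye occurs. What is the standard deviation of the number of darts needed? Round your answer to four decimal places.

Y = total darts until the sixth success; negative binomial with r=6, p=0.133.
SD(Y) = √[r(1−p)/p²] = √(294.081067) = 17.148792

17.1488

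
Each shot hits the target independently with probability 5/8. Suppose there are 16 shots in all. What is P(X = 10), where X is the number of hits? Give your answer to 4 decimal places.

0.2025

X ~ Binomial(n=16, p=0.625).
P(X=10) = C(16,10) · p^10 · (1−p)^6
= 8008 · 0.0090949 · 0.0027809 = 0.202540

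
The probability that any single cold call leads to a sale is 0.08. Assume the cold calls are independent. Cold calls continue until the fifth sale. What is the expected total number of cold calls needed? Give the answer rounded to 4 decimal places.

62.5000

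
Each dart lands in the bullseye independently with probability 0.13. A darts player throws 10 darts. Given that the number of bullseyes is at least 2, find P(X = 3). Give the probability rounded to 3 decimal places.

0.261

X ~ Binomial(10, 0.13). Want P(X=3 | X≥2) = P(X=3) / P(X≥2).
P(X=3) = C(10,3)·0.13^3·0.87^7 = 0.09946
P(X≥2) = 1 − 0.24842 − 0.37121 = 0.38037
Ratio = 0.09946 / 0.38037 = 0.26148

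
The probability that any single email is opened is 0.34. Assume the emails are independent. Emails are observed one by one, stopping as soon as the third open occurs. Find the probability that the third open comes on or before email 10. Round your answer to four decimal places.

0.7162

Finishing within 10 emails ⇔ at least 3 successes in the first 10. With X ~ Binomial(10, 0.34), P(Y ≤ 10) = 1 − P(X ≤ 2).
  k=0: C(10,0)·0.34^0·0.66^10 = 0.015683
  k=1: C(10,1)·0.34^1·0.66^9 = 0.080793
  k=2: C(10,2)·0.34^2·0.66^8 = 0.187293
1 − 0.283770 = 0.716230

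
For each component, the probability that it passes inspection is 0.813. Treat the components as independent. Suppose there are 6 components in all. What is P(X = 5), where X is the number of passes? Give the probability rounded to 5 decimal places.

X ~ Binomial(n=6, p=0.813).
P(X=5) = C(6,5) · p^5 · (1−p)^1
= 6 · 0.35518 · 0.187 = 0.3985158

0.39852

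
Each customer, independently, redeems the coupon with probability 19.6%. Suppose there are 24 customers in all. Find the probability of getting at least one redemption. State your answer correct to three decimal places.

0.995

P(at least one) = 1 − P(none) = 1 − (1 − 0.196)^24
= 1 − 0.00532 = 0.99468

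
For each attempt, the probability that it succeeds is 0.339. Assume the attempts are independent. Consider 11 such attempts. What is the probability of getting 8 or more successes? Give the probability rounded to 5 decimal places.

0.00989

X ~ Binomial(11, 0.339); P(X ≥ 8) = Σ C(11,k) p^k (1−p)^(11−k) over k:
  k=8: C(11,8)·0.339^8·0.661^3 = 0.0083116
  k=9: C(11,9)·0.339^9·0.661^2 = 0.0014209
  k=10: C(11,10)·0.339^10·0.661^1 = 0.0001457
  k=11: C(11,11)·0.339^11·0.661^0 = 0.0000068
Total = 0.0098851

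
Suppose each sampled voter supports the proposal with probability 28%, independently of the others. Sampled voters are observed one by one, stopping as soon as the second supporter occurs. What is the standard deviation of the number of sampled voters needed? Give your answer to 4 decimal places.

4.2857

Y = total sampled voters until the second success; negative binomial with r=2, p=0.28.
SD(Y) = √[r(1−p)/p²] = √(18.367347) = 4.285714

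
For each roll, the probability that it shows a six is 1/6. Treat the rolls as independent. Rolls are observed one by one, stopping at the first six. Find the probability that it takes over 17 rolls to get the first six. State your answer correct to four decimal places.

0.0451

Y = number of rolls to the first success; geometric, p = 0.166667.
P(Y > 17) = P(first 17 all fail) = (1−p)^17 = 0.045073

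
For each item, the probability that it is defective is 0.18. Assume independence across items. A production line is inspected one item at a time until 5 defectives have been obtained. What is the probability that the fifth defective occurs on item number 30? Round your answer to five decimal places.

0.03143

Y = trial on which the fifth success occurs; negative binomial, r=5, p=0.18.
P(Y=30) = C(29,4) · p^5 · (1−p)^25
= 23751 · 0.00018896 · 0.007004 = 0.0314334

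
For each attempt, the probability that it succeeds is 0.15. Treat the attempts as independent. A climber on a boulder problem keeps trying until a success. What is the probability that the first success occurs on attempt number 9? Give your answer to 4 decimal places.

0.0409

Geometric (trials to first success), p = 0.15.
P(Y = 9) = (1−p)^8 · p = 0.27249 · 0.15 = 0.040874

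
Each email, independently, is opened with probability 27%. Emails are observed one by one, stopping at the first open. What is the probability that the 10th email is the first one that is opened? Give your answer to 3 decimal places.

Geometric (trials to first success), p = 0.27.
P(Y = 10) = (1−p)^9 · p = 0.058872 · 0.27 = 0.01590

0.016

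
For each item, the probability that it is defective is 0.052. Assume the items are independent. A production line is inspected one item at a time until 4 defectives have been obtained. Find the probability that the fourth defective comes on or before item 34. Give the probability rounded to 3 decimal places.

0.098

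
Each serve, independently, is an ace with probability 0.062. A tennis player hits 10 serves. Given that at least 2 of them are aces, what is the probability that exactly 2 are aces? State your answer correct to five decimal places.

0.83447

X ~ Binomial(10, 0.062). Want P(X=2 | X≥2) = P(X=2) / P(X≥2).
P(X=2) = C(10,2)·0.062^2·0.938^8 = 0.1036618
P(X≥2) = 1 − 0.5272643 − 0.3485116 = 0.1242241
Ratio = 0.1036618 / 0.1242241 = 0.8344740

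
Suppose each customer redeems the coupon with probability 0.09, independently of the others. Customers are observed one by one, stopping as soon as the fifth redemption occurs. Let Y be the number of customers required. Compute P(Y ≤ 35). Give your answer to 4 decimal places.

Finishing within 35 customers ⇔ at least 5 successes in the first 35. With X ~ Binomial(35, 0.09), P(Y ≤ 35) = 1 − P(X ≤ 4).
  k=0: C(35,0)·0.09^0·0.91^35 = 0.036851
  k=1: C(35,1)·0.09^1·0.91^34 = 0.127561
  k=2: C(35,2)·0.09^2·0.91^33 = 0.214471
  k=3: C(35,3)·0.09^3·0.91^32 = 0.233325
  k=4: C(35,4)·0.09^4·0.91^31 = 0.184609
1 − 0.796817 = 0.203183

0.2032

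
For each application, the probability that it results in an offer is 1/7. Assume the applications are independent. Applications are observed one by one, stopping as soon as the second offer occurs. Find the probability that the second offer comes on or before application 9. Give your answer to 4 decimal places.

0.3757

Finishing within 9 applications ⇔ at least 2 successes in the first 9. With X ~ Binomial(9, 0.142857), P(Y ≤ 9) = 1 − P(X ≤ 1).
  k=0: C(9,0)·0.142857^0·0.857143^9 = 0.249735
  k=1: C(9,1)·0.142857^1·0.857143^8 = 0.374602
1 − 0.624337 = 0.375663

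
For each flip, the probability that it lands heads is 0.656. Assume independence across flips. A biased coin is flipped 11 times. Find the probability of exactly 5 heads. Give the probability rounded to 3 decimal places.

0.093

X ~ Binomial(n=11, p=0.656).
P(X=5) = C(11,5) · p^5 · (1−p)^6
= 462 · 0.12148 · 0.0016571 = 0.09301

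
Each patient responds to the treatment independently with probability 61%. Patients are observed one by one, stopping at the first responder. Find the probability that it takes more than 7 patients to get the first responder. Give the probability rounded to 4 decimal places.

0.0014

Y = number of patients to the first success; geometric, p = 0.61.
P(Y > 7) = P(first 7 all fail) = (1−p)^7 = 0.001372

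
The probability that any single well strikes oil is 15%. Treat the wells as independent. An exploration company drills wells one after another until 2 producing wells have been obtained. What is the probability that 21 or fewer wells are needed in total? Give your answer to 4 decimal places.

0.8450

Finishing within 21 wells ⇔ at least 2 successes in the first 21. With X ~ Binomial(21, 0.15), P(Y ≤ 21) = 1 − P(X ≤ 1).
  k=0: C(21,0)·0.15^0·0.85^21 = 0.032946
  k=1: C(21,1)·0.15^1·0.85^20 = 0.122093
1 − 0.155038 = 0.844962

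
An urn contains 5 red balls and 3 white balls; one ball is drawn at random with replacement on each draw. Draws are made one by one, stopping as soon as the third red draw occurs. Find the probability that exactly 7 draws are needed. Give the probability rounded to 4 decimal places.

Y = trial on which the third success occurs; negative binomial, r=3, p=0.625.
P(Y=7) = C(6,2) · p^3 · (1−p)^4
= 15 · 0.24414 · 0.019775 = 0.072420

0.0724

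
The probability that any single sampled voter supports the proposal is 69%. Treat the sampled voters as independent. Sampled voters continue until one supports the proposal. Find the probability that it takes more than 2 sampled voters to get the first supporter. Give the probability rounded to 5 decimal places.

0.09610

Y = number of sampled voters to the first success; geometric, p = 0.69.
P(Y > 2) = P(first 2 all fail) = (1−p)^2 = 0.0961000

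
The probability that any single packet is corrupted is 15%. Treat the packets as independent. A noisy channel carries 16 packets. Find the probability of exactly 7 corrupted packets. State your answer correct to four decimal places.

X ~ Binomial(n=16, p=0.15).
P(X=7) = C(16,7) · p^7 · (1−p)^9
= 11440 · 1.7086e-06 · 0.23162 = 0.004527

0.0045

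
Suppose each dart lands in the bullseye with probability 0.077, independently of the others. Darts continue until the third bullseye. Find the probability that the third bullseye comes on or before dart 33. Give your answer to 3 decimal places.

Finishing within 33 darts ⇔ at least 3 successes in the first 33. With X ~ Binomial(33, 0.077), P(Y ≤ 33) = 1 − P(X ≤ 2).
  k=0: C(33,0)·0.077^0·0.923^33 = 0.07107
  k=1: C(33,1)·0.077^1·0.923^32 = 0.19564
  k=2: C(33,2)·0.077^2·0.923^31 = 0.26114
1 − 0.52784 = 0.47216

0.472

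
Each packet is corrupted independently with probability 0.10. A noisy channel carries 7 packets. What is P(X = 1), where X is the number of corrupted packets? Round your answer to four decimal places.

X ~ Binomial(n=7, p=0.10).
P(X=1) = C(7,1) · p^1 · (1−p)^6
= 7 · 0.1 · 0.53144 = 0.372009

0.3720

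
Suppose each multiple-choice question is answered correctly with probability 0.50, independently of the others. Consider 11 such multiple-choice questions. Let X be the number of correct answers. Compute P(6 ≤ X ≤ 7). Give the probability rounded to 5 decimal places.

X ~ Binomial(11, 0.50); P(6 ≤ X ≤ 7) = Σ C(11,k) p^k (1−p)^(11−k) over k:
  k=6: C(11,6)·0.50^6·0.50^5 = 0.2255859
  k=7: C(11,7)·0.50^7·0.50^4 = 0.1611328
Total = 0.3867188

0.38672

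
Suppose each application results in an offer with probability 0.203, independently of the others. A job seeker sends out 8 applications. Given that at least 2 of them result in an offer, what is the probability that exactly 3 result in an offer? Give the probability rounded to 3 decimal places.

X ~ Binomial(8, 0.203). Want P(X=3 | X≥2) = P(X=3) / P(X≥2).
P(X=3) = C(8,3)·0.203^3·0.797^5 = 0.15065
P(X≥2) = 1 − 0.16280 − 0.33174 = 0.50546
Ratio = 0.15065 / 0.50546 = 0.29805

0.298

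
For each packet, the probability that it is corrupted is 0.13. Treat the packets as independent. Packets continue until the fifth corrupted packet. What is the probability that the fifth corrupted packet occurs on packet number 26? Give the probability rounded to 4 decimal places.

0.0252

Y = trial on which the fifth success occurs; negative binomial, r=5, p=0.13.
P(Y=26) = C(25,4) · p^5 · (1−p)^21
= 12650 · 3.7129e-05 · 0.053691 = 0.025218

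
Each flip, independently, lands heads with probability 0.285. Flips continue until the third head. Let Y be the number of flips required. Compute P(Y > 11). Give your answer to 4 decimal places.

0.3526

Needing more than 11 flips ⇔ fewer than 3 successes in the first 11. With X ~ Binomial(11, 0.285), P(Y > 11) = P(X ≤ 2).
  k=0: C(11,0)·0.285^0·0.715^11 = 0.024967
  k=1: C(11,1)·0.285^1·0.715^10 = 0.109471
  k=2: C(11,2)·0.285^2·0.715^9 = 0.218176
P(X ≤ 2) = 0.352614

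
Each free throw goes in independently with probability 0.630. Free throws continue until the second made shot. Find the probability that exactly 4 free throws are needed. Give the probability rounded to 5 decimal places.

Y = trial on which the second success occurs; negative binomial, r=2, p=0.63.
P(Y=4) = C(3,1) · p^2 · (1−p)^2
= 3 · 0.3969 · 0.1369 = 0.1630068

0.16301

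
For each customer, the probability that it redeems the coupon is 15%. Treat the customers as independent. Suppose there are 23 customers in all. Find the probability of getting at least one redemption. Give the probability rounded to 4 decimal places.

P(at least one) = 1 − P(none) = 1 − (1 − 0.15)^23
= 1 − 0.023803 = 0.976197

0.9762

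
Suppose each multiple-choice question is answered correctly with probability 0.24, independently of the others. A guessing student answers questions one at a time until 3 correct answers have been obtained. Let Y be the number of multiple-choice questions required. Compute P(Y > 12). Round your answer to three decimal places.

Needing more than 12 multiple-choice questions ⇔ fewer than 3 successes in the first 12. With X ~ Binomial(12, 0.24), P(Y > 12) = P(X ≤ 2).
  k=0: C(12,0)·0.24^0·0.76^12 = 0.03713
  k=1: C(12,1)·0.24^1·0.76^11 = 0.14072
  k=2: C(12,2)·0.24^2·0.76^10 = 0.24440
P(X ≤ 2) = 0.42225

0.422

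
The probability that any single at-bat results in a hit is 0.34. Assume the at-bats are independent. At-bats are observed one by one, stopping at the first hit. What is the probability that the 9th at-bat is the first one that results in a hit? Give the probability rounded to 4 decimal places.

0.0122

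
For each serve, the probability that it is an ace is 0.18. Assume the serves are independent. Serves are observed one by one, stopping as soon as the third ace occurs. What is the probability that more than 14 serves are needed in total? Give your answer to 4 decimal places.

0.5256

Needing more than 14 serves ⇔ fewer than 3 successes in the first 14. With X ~ Binomial(14, 0.18), P(Y > 14) = P(X ≤ 2).
  k=0: C(14,0)·0.18^0·0.82^14 = 0.062143
  k=1: C(14,1)·0.18^1·0.82^13 = 0.190977
  k=2: C(14,2)·0.18^2·0.82^12 = 0.272491
P(X ≤ 2) = 0.525611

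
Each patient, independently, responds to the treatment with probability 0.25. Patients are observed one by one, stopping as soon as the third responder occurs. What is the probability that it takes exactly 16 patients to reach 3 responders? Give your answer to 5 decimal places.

0.03898

Y = trial on which the third success occurs; negative binomial, r=3, p=0.25.
P(Y=16) = C(15,2) · p^3 · (1−p)^13
= 105 · 0.015625 · 0.023757 = 0.0389768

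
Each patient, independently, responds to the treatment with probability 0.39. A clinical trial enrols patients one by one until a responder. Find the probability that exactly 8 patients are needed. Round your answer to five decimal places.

0.01226

Geometric (trials to first success), p = 0.39.
P(Y = 8) = (1−p)^7 · p = 0.031427 · 0.39 = 0.0122567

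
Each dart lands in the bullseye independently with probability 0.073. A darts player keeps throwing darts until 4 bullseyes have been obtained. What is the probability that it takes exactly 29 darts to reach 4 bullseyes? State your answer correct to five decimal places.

Y = trial on which the fourth success occurs; negative binomial, r=4, p=0.073.
P(Y=29) = C(28,3) · p^4 · (1−p)^25
= 3276 · 2.8398e-05 · 0.15031 = 0.0139839

0.01398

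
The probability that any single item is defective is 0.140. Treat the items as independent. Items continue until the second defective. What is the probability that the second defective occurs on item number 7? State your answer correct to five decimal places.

0.05532

Y = trial on which the second success occurs; negative binomial, r=2, p=0.14.
P(Y=7) = C(6,1) · p^2 · (1−p)^5
= 6 · 0.0196 · 0.47043 = 0.0553222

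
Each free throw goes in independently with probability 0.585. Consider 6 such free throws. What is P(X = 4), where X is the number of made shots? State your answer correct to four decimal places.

0.3026

X ~ Binomial(n=6, p=0.585).
P(X=4) = C(6,4) · p^4 · (1−p)^2
= 15 · 0.11712 · 0.17222 = 0.302560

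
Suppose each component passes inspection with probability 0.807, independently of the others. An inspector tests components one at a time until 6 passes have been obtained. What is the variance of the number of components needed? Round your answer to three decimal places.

Y = total components until the sixth success; negative binomial with r=6, p=0.807.
Var(Y) = r(1−p)/p² = 6·0.193 / 0.807² = 1.77812

1.778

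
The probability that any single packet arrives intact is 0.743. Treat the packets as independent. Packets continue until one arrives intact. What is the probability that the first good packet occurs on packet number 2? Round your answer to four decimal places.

Geometric (trials to first success), p = 0.743.
P(Y = 2) = (1−p)^1 · p = 0.257 · 0.743 = 0.190951

0.1910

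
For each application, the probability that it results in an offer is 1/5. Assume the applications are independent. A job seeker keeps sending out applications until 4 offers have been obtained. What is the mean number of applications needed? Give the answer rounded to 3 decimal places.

Y = total applications until the fourth success; negative binomial with r=4, p=0.20.
E[Y] = r / p = 4 / 0.20 = 20.00000

20.000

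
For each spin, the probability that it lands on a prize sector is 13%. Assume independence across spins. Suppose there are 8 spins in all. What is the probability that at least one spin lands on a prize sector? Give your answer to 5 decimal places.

0.67179

P(at least one) = 1 − P(none) = 1 − (1 − 0.13)^8
= 1 − 0.3282117 = 0.6717883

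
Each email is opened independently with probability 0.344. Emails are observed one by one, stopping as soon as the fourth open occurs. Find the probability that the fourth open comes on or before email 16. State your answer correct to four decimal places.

Finishing within 16 emails ⇔ at least 4 successes in the first 16. With X ~ Binomial(16, 0.344), P(Y ≤ 16) = 1 − P(X ≤ 3).
  k=0: C(16,0)·0.344^0·0.656^16 = 0.001176
  k=1: C(16,1)·0.344^1·0.656^15 = 0.009868
  k=2: C(16,2)·0.344^2·0.656^14 = 0.038811
  k=3: C(16,3)·0.344^3·0.656^13 = 0.094976
1 − 0.144831 = 0.855169

0.8552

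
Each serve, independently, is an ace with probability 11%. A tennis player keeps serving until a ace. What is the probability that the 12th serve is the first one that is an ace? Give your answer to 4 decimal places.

0.0305

Geometric (trials to first success), p = 0.11.
P(Y = 12) = (1−p)^11 · p = 0.27752 · 0.11 = 0.030527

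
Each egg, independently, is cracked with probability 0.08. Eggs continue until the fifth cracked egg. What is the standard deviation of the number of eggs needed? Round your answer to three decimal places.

Y = total eggs until the fifth success; negative binomial with r=5, p=0.08.
SD(Y) = √[r(1−p)/p²] = √(718.75000) = 26.80951

26.810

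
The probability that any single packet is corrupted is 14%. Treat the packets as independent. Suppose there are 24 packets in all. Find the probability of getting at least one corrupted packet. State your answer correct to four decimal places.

P(at least one) = 1 − P(none) = 1 − (1 − 0.14)^24
= 1 − 0.026789 = 0.973211

0.9732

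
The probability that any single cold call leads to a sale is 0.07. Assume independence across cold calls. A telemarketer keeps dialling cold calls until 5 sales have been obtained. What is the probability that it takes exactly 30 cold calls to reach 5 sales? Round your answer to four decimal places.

0.0065

Y = trial on which the fifth success occurs; negative binomial, r=5, p=0.07.
P(Y=30) = C(29,4) · p^5 · (1−p)^25
= 23751 · 1.6807e-06 · 0.16296 = 0.006505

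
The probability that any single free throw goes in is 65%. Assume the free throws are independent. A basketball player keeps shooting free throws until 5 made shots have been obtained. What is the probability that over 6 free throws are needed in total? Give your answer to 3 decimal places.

Needing more than 6 free throws ⇔ fewer than 5 successes in the first 6. With X ~ Binomial(6, 0.65), P(Y > 6) = P(X ≤ 4).
  k=0: C(6,0)·0.65^0·0.35^6 = 0.00184
  k=1: C(6,1)·0.65^1·0.35^5 = 0.02048
  k=2: C(6,2)·0.65^2·0.35^4 = 0.09510
  k=3: C(6,3)·0.65^3·0.35^3 = 0.23549
  k=4: C(6,4)·0.65^4·0.35^2 = 0.32801
P(X ≤ 4) = 0.68092

0.681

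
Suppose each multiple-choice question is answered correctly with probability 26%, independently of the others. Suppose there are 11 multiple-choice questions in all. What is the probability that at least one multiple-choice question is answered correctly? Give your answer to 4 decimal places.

0.9636

P(at least one) = 1 − P(none) = 1 − (1 − 0.26)^11
= 1 − 0.036438 = 0.963562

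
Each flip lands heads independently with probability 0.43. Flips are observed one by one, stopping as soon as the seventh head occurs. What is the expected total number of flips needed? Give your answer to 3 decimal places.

16.279

Y = total flips until the seventh success; negative binomial with r=7, p=0.43.
E[Y] = r / p = 7 / 0.43 = 16.27907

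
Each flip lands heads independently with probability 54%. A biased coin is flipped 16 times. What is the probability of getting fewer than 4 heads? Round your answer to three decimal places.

X ~ Binomial(16, 0.54); P(X ≤ 3) = Σ C(16,k) p^k (1−p)^(16−k) over k:
  k=0: C(16,0)·0.54^0·0.46^16 = 0.00000
  k=1: C(16,1)·0.54^1·0.46^15 = 0.00008
  k=2: C(16,2)·0.54^2·0.46^14 = 0.00066
  k=3: C(16,3)·0.54^3·0.46^13 = 0.00364
Total = 0.00439

0.004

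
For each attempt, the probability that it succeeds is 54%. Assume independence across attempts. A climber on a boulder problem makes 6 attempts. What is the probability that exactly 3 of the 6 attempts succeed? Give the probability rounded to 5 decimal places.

0.30654

X ~ Binomial(n=6, p=0.54).
P(X=3) = C(6,3) · p^3 · (1−p)^3
= 20 · 0.15746 · 0.097336 = 0.3065383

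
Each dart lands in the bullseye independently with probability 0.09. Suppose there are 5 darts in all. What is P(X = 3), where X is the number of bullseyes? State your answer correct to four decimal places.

0.0060

X ~ Binomial(n=5, p=0.09).
P(X=3) = C(5,3) · p^3 · (1−p)^2
= 10 · 0.000729 · 0.8281 = 0.006037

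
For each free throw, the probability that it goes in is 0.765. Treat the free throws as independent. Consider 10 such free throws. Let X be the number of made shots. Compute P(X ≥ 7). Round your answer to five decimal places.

0.80981

X ~ Binomial(10, 0.765); P(X ≥ 7) = Σ C(10,k) p^k (1−p)^(10−k) over k:
  k=7: C(10,7)·0.765^7·0.235^3 = 0.2387893
  k=8: C(10,8)·0.765^8·0.235^2 = 0.2915008
  k=9: C(10,9)·0.765^9·0.235^1 = 0.2108729
  k=10: C(10,10)·0.765^10·0.235^0 = 0.0686459
Total = 0.8098089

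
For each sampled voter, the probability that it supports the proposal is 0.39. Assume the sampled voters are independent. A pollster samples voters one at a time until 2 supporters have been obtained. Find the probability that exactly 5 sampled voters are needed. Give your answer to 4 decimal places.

0.1381

Y = trial on which the second success occurs; negative binomial, r=2, p=0.39.
P(Y=5) = C(4,1) · p^2 · (1−p)^3
= 4 · 0.1521 · 0.22698 = 0.138095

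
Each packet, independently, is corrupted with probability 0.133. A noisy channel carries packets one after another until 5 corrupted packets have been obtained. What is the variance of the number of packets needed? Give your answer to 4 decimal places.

245.0676

Y = total packets until the fifth success; negative binomial with r=5, p=0.133.
Var(Y) = r(1−p)/p² = 5·0.867 / 0.133² = 245.067556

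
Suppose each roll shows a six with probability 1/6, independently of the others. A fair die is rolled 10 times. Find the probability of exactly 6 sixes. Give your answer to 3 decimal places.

0.002

X ~ Binomial(n=10, p=0.166667).
P(X=6) = C(10,6) · p^6 · (1−p)^4
= 210 · 2.1433e-05 · 0.48225 = 0.00217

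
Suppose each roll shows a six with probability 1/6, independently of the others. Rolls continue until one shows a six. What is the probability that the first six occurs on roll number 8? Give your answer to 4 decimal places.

0.0465

Geometric (trials to first success), p = 0.166667.
P(Y = 8) = (1−p)^7 · p = 0.27908 · 0.166667 = 0.046514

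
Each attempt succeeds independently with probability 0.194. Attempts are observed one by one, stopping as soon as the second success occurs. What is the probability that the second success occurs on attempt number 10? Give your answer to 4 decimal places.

0.0603

Y = trial on which the second success occurs; negative binomial, r=2, p=0.194.
P(Y=10) = C(9,1) · p^2 · (1−p)^8
= 9 · 0.037636 · 0.17811 = 0.060329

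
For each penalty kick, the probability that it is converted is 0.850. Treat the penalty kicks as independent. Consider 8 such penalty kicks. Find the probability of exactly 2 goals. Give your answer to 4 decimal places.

X ~ Binomial(n=8, p=0.85).
P(X=2) = C(8,2) · p^2 · (1−p)^6
= 28 · 0.7225 · 1.1391e-05 = 0.000230

0.0002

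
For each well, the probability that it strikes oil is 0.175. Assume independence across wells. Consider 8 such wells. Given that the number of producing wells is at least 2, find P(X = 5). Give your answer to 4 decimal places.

0.0123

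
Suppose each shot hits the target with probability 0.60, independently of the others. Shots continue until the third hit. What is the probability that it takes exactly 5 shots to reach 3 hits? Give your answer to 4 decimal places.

Y = trial on which the third success occurs; negative binomial, r=3, p=0.60.
P(Y=5) = C(4,2) · p^3 · (1−p)^2
= 6 · 0.216 · 0.16 = 0.207360

0.2074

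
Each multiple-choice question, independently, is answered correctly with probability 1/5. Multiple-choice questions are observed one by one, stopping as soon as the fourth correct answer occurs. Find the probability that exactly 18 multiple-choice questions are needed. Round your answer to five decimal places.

0.04785

Y = trial on which the fourth success occurs; negative binomial, r=4, p=0.20.
P(Y=18) = C(17,3) · p^4 · (1−p)^14
= 680 · 0.0016 · 0.04398 = 0.0478507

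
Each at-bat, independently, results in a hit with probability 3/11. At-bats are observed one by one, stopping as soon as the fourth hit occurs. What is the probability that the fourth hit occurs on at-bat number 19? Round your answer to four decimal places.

0.0380

Y = trial on which the fourth success occurs; negative binomial, r=4, p=0.272727.
P(Y=19) = C(18,3) · p^4 · (1−p)^15
= 816 · 0.0055324 · 0.0084229 = 0.038025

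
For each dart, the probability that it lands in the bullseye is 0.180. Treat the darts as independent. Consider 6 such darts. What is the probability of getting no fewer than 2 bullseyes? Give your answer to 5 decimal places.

0.29559

X ~ Binomial(6, 0.18); P(X ≥ 2) = Σ C(6,k) p^k (1−p)^(6−k) over k:
  k=2: C(6,2)·0.18^2·0.82^4 = 0.2197312
  k=3: C(6,3)·0.18^3·0.82^3 = 0.0643116
  k=4: C(6,4)·0.18^4·0.82^2 = 0.0105879
  k=5: C(6,5)·0.18^5·0.82^1 = 0.0009297
  k=6: C(6,6)·0.18^6·0.82^0 = 0.0000340
Total = 0.2955943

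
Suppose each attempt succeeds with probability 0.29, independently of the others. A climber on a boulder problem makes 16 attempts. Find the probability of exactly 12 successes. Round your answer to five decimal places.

0.00016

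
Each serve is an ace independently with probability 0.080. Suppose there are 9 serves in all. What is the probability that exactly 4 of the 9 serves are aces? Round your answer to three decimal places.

X ~ Binomial(n=9, p=0.08).
P(X=4) = C(9,4) · p^4 · (1−p)^5
= 126 · 4.096e-05 · 0.65908 = 0.00340

0.003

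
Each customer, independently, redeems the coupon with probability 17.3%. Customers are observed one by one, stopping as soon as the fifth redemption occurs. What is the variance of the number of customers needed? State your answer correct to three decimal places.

138.160

Y = total customers until the fifth success; negative binomial with r=5, p=0.173.
Var(Y) = r(1−p)/p² = 5·0.827 / 0.173² = 138.16031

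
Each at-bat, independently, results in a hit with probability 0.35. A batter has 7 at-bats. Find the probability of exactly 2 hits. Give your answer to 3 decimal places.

0.298

X ~ Binomial(n=7, p=0.35).
P(X=2) = C(7,2) · p^2 · (1−p)^5
= 21 · 0.1225 · 0.11603 = 0.29848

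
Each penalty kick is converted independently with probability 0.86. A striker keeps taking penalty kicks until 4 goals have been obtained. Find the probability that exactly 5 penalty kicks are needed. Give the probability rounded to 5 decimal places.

Y = trial on which the fourth success occurs; negative binomial, r=4, p=0.86.
P(Y=5) = C(4,3) · p^4 · (1−p)^1
= 4 · 0.54701 · 0.14 = 0.3063246

0.30632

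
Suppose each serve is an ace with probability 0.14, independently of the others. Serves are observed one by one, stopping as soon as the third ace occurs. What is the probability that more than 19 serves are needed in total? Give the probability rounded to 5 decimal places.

0.49115

Needing more than 19 serves ⇔ fewer than 3 successes in the first 19. With X ~ Binomial(19, 0.14), P(Y > 19) = P(X ≤ 2).
  k=0: C(19,0)·0.14^0·0.86^19 = 0.0569470
  k=1: C(19,1)·0.14^1·0.86^18 = 0.1761383
  k=2: C(19,2)·0.14^2·0.86^17 = 0.2580631
P(X ≤ 2) = 0.4911483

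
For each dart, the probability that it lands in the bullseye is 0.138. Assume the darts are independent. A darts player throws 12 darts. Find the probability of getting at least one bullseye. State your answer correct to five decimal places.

0.83170

P(at least one) = 1 − P(none) = 1 − (1 − 0.138)^12
= 1 − 0.1683012 = 0.8316988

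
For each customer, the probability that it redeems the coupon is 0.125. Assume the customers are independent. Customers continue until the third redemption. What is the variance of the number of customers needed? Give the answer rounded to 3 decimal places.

Y = total customers until the third success; negative binomial with r=3, p=0.125.
Var(Y) = r(1−p)/p² = 3·0.875 / 0.125² = 168.00000

168.000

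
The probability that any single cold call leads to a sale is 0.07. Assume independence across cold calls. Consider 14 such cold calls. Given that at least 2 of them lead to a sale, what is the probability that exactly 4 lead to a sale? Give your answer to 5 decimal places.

0.04536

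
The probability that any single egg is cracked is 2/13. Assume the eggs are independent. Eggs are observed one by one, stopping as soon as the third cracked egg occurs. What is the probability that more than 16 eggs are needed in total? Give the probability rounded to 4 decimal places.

Needing more than 16 eggs ⇔ fewer than 3 successes in the first 16. With X ~ Binomial(16, 0.153846), P(Y > 16) = P(X ≤ 2).
  k=0: C(16,0)·0.153846^0·0.846154^16 = 0.069054
  k=1: C(16,1)·0.153846^1·0.846154^15 = 0.200885
  k=2: C(16,2)·0.153846^2·0.846154^14 = 0.273934
P(X ≤ 2) = 0.543872

0.5439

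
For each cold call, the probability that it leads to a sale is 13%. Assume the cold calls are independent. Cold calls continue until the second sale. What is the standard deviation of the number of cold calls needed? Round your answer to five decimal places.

Y = total cold calls until the second success; negative binomial with r=2, p=0.13.
SD(Y) = √[r(1−p)/p²] = √(102.9585799) = 10.1468507

10.14685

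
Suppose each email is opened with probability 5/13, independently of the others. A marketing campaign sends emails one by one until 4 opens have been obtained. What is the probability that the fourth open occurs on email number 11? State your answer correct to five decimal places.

0.08776

Y = trial on which the fourth success occurs; negative binomial, r=4, p=0.384615.
P(Y=11) = C(10,3) · p^4 · (1−p)^7
= 120 · 0.021883 · 0.033422 = 0.0877636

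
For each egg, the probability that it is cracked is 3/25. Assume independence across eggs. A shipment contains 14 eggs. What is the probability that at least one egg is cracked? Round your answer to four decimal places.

0.8330

P(at least one) = 1 − P(none) = 1 − (1 − 0.12)^14
= 1 − 0.167016 = 0.832984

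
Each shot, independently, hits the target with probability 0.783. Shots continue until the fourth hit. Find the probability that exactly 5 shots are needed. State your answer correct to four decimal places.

Y = trial on which the fourth success occurs; negative binomial, r=4, p=0.783.
P(Y=5) = C(4,3) · p^4 · (1−p)^1
= 4 · 0.37588 · 0.217 = 0.326262

0.3263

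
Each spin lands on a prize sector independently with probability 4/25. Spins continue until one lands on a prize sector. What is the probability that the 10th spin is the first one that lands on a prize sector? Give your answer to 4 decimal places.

Geometric (trials to first success), p = 0.16.
P(Y = 10) = (1−p)^9 · p = 0.20822 · 0.16 = 0.033315

0.0333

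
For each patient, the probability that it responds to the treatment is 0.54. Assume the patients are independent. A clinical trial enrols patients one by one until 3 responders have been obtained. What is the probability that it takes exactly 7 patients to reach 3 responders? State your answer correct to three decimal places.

0.106

Y = trial on which the third success occurs; negative binomial, r=3, p=0.54.
P(Y=7) = C(6,2) · p^3 · (1−p)^4
= 15 · 0.15746 · 0.044775 = 0.10576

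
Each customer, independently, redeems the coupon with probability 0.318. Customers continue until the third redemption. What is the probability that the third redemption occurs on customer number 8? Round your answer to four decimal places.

0.0996

Y = trial on which the third success occurs; negative binomial, r=3, p=0.318.
P(Y=8) = C(7,2) · p^3 · (1−p)^5
= 21 · 0.032157 · 0.14754 = 0.099637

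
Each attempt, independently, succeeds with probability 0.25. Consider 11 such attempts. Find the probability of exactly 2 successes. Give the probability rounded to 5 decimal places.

X ~ Binomial(n=11, p=0.25).
P(X=2) = C(11,2) · p^2 · (1−p)^9
= 55 · 0.0625 · 0.075085 = 0.2581036

0.25810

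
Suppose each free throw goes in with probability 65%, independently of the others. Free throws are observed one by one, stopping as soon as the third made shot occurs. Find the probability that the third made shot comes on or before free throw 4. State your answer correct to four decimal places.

Finishing within 4 free throws ⇔ at least 3 successes in the first 4. With X ~ Binomial(4, 0.65), P(Y ≤ 4) = 1 − P(X ≤ 2).
  k=0: C(4,0)·0.65^0·0.35^4 = 0.015006
  k=1: C(4,1)·0.65^1·0.35^3 = 0.111475
  k=2: C(4,2)·0.65^2·0.35^2 = 0.310538
1 − 0.437019 = 0.562981

0.5630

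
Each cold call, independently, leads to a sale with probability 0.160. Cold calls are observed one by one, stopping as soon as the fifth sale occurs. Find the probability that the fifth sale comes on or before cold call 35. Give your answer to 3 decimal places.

Finishing within 35 cold calls ⇔ at least 5 successes in the first 35. With X ~ Binomial(35, 0.16), P(Y ≤ 35) = 1 − P(X ≤ 4).
  k=0: C(35,0)·0.16^0·0.84^35 = 0.00224
  k=1: C(35,1)·0.16^1·0.84^34 = 0.01492
  k=2: C(35,2)·0.16^2·0.84^33 = 0.04830
  k=3: C(35,3)·0.16^3·0.84^32 = 0.10121
  k=4: C(35,4)·0.16^4·0.84^31 = 0.15422
1 − 0.32088 = 0.67912

0.679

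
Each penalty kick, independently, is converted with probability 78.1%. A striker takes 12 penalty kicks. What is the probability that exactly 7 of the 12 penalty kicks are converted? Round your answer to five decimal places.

0.07071

X ~ Binomial(n=12, p=0.781).
P(X=7) = C(12,7) · p^7 · (1−p)^5
= 792 · 0.17724 · 0.00050376 = 0.0707136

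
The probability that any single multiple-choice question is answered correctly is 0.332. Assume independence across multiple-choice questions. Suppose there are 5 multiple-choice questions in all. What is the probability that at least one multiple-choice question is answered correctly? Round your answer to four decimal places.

P(at least one) = 1 − P(none) = 1 − (1 − 0.332)^5
= 1 − 0.133009 = 0.866991

0.8670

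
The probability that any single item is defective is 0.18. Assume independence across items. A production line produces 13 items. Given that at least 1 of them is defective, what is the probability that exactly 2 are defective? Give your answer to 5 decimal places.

X ~ Binomial(13, 0.18). Want P(X=2 | X≥1) = P(X=2) / P(X≥1).
P(X=2) = C(13,2)·0.18^2·0.82^11 = 0.2848341
P(X≥1) = 1 − 0.0757844 = 0.9242156
Ratio = 0.2848341 / 0.9242156 = 0.3081901

0.30819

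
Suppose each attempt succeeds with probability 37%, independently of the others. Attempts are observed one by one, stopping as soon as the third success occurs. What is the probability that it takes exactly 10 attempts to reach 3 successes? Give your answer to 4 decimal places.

Y = trial on which the third success occurs; negative binomial, r=3, p=0.37.
P(Y=10) = C(9,2) · p^3 · (1−p)^7
= 36 · 0.050653 · 0.03939 = 0.071828

0.0718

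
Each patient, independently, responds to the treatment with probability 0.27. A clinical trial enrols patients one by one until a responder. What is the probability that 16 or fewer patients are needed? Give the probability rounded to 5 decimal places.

0.99350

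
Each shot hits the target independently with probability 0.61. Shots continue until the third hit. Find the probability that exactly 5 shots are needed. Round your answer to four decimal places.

0.2071

Y = trial on which the third success occurs; negative binomial, r=3, p=0.61.
P(Y=5) = C(4,2) · p^3 · (1−p)^2
= 6 · 0.22698 · 0.1521 = 0.207143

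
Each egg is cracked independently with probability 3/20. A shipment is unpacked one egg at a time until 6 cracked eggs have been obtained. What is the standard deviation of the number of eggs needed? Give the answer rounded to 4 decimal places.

15.0555

Y = total eggs until the sixth success; negative binomial with r=6, p=0.15.
SD(Y) = √[r(1−p)/p²] = √(226.666667) = 15.055453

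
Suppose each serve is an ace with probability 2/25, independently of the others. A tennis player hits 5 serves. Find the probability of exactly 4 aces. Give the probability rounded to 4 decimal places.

X ~ Binomial(n=5, p=0.08).
P(X=4) = C(5,4) · p^4 · (1−p)^1
= 5 · 4.096e-05 · 0.92 = 0.000188

0.0002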